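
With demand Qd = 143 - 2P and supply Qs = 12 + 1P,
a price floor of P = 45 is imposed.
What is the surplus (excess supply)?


At P = 45:
Qd = 143 - 2*45 = 53
Qs = 12 + 1*45 = 57
Surplus = Qs - Qd = 57 - 53 = 4

4


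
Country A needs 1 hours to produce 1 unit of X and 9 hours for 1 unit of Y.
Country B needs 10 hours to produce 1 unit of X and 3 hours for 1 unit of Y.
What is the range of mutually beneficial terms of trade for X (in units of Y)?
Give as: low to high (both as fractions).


Opportunity cost of X for Country A = hours_X / hours_Y = 1/9 = 1/9 units of Y
Opportunity cost of X for Country B = hours_X / hours_Y = 10/3 = 10/3 units of Y
Terms of trade must be between the two opportunity costs.
Range: 1/9 to 10/3

1/9 to 10/3


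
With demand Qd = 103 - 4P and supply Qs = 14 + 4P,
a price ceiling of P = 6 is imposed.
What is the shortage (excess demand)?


At P = 6:
Qd = 103 - 4*6 = 79
Qs = 14 + 4*6 = 38
Shortage = Qd - Qs = 79 - 38 = 41

41


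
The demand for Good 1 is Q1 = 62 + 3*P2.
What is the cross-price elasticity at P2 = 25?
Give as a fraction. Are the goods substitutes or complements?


dQ1/dP2 = 3
At P2 = 25: Q1 = 62 + 3*25 = 137
Exy = (dQ1/dP2)(P2/Q1) = 3 * 25 / 137 = 75/137
Since Exy > 0, the goods are substitutes.

75/137 (substitutes)


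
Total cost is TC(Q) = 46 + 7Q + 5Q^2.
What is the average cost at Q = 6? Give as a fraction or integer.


TC(6) = 46 + 7*6 + 5*6^2
TC(6) = 46 + 42 + 180 = 268
AC = TC/Q = 268/6 = 134/3

134/3


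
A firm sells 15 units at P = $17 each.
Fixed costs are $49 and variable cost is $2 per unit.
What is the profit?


Total Revenue = P * Q = 17 * 15 = $255
Total Cost = FC + VC*Q = 49 + 2*15 = $79
Profit = TR - TC = 255 - 79 = $176

$176


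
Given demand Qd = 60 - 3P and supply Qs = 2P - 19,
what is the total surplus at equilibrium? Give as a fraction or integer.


Find equilibrium: 60 - 3P = 2P - 19
60 + 19 = 5P
P* = 79/5 = 79/5
Q* = 2*79/5 - 19 = 63/5
Inverse demand: P = 20 - Q/3, so P_max = 20
Inverse supply: P = 19/2 + Q/2, so P_min = 19/2
CS = (1/2) * 63/5 * (20 - 79/5) = 1323/50
PS = (1/2) * 63/5 * (79/5 - 19/2) = 3969/100
TS = CS + PS = 1323/50 + 3969/100 = 1323/20

1323/20


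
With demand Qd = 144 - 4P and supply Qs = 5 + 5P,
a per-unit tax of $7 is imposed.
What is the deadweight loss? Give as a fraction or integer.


Pre-tax equilibrium quantity: Q* = 740/9
Post-tax equilibrium quantity: Q_tax = 200/3
Reduction in quantity: Q* - Q_tax = 140/9
DWL = (1/2) * tax * (Q* - Q_tax)
DWL = (1/2) * 7 * 140/9 = 490/9

490/9


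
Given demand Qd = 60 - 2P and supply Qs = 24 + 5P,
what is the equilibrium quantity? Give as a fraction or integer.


First find equilibrium price:
60 - 2P = 24 + 5P
P* = 36/7 = 36/7
Then substitute into demand:
Q* = 60 - 2 * 36/7 = 348/7

348/7


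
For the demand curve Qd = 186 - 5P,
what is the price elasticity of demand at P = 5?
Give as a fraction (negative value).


dQ/dP = -5
At P = 5: Q = 186 - 5*5 = 161
E = (dQ/dP)(P/Q) = (-5)(5/161) = -25/161

-25/161


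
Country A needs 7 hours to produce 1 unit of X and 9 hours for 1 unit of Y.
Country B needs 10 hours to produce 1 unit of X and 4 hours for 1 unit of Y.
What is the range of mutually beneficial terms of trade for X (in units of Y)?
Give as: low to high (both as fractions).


Opportunity cost of X for Country A = hours_X / hours_Y = 7/9 = 7/9 units of Y
Opportunity cost of X for Country B = hours_X / hours_Y = 10/4 = 5/2 units of Y
Terms of trade must be between the two opportunity costs.
Range: 7/9 to 5/2

7/9 to 5/2


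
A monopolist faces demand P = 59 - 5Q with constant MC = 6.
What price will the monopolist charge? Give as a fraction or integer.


MR = 59 - 10Q
Set MR = MC: 59 - 10Q = 6
Q* = 53/10
Substitute into demand:
P* = 59 - 5*53/10 = 65/2

65/2


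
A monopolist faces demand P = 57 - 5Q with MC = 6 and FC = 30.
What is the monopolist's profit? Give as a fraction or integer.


MR = MC: 57 - 10Q = 6
Q* = 51/10
P* = 57 - 5*51/10 = 63/2
Profit = (P* - MC)*Q* - FC
= (63/2 - 6)*51/10 - 30
= 51/2*51/10 - 30
= 2601/20 - 30 = 2001/20

2001/20


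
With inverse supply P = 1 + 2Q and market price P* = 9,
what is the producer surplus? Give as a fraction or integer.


Minimum supply price (at Q=0): P_min = 1
Quantity supplied at P* = 9:
Q* = (9 - 1)/2 = 4
PS = (1/2) * Q* * (P* - P_min)
PS = (1/2) * 4 * (9 - 1)
PS = (1/2) * 4 * 8 = 16

16


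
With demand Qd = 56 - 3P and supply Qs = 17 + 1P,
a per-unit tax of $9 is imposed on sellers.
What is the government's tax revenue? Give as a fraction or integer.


With tax on sellers, new supply: Qs' = 17 + 1(P - 9)
= 8 + 1P
New equilibrium quantity:
Q_new = 20
Tax revenue = tax * Q_new = 9 * 20 = 180

180


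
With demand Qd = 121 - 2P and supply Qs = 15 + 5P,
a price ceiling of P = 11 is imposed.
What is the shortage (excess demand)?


At P = 11:
Qd = 121 - 2*11 = 99
Qs = 15 + 5*11 = 70
Shortage = Qd - Qs = 99 - 70 = 29

29


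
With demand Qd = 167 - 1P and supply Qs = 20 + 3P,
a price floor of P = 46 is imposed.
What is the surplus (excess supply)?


At P = 46:
Qd = 167 - 1*46 = 121
Qs = 20 + 3*46 = 158
Surplus = Qs - Qd = 158 - 121 = 37

37


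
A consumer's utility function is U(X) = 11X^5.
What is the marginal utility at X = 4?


MU = dU/dX = 11*5*X^(5-1)
MU = 55*X^4
At X = 4:
MU = 55 * 4^4
MU = 55 * 256 = 14080

14080


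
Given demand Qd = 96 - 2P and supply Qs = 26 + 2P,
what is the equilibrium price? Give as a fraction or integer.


At equilibrium, Qd = Qs.
96 - 2P = 26 + 2P
96 - 26 = 2P + 2P
70 = 4P
P* = 70/4 = 35/2

35/2


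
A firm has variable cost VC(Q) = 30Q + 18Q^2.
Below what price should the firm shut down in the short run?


AVC(Q) = VC(Q)/Q = 30 + 18Q
AVC is increasing in Q, so minimum AVC is at Q -> 0+.
Min AVC = 30
The firm should shut down if P < 30.

30


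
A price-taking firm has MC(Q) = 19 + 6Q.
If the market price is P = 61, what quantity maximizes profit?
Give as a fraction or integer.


In perfect competition, profit is maximized where P = MC.
61 = 19 + 6Q
42 = 6Q
Q* = 42/6 = 7

7


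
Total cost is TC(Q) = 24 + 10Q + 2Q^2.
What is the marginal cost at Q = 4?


MC = dTC/dQ = 10 + 2*2*Q
At Q = 4:
MC = 10 + 4*4
MC = 10 + 16 = 26

26


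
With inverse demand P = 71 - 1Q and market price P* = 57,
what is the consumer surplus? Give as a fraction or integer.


Maximum willingness to pay (at Q=0): P_max = 71
Quantity demanded at P* = 57:
Q* = (71 - 57)/1 = 14
CS = (1/2) * Q* * (P_max - P*)
CS = (1/2) * 14 * (71 - 57)
CS = (1/2) * 14 * 14 = 98

98


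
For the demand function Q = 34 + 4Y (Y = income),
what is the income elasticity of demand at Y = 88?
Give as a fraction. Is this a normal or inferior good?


dQ/dY = 4
At Y = 88: Q = 34 + 4*88 = 386
Ey = (dQ/dY)(Y/Q) = 4 * 88 / 386 = 176/193
Since Ey > 0, this is a normal good.

176/193 (normal good)


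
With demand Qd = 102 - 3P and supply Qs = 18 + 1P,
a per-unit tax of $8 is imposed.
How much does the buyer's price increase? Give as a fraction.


With a per-unit tax, the buyer's price increase depends on relative slopes.
Supply slope: d = 1, Demand slope: b = 3
Buyer's price increase = d * tax / (b + d)
= 1 * 8 / (3 + 1)
= 8 / 4 = 2

2


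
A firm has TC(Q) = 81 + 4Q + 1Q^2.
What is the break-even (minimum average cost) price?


AC(Q) = 81/Q + 4 + 1Q
To minimize: dAC/dQ = -81/Q^2 + 1 = 0
Q^2 = 81/1 = 81
Q* = 9
Min AC = 81/9 + 4 + 1*9
Min AC = 9 + 4 + 9 = 22

22


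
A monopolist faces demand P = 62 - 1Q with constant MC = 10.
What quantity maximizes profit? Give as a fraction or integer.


TR = P*Q = (62 - 1Q)Q = 62Q - 1Q^2
MR = dTR/dQ = 62 - 2Q
Set MR = MC:
62 - 2Q = 10
52 = 2Q
Q* = 52/2 = 26

26


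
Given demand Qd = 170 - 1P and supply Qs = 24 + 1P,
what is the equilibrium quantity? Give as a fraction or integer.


First find equilibrium price:
170 - 1P = 24 + 1P
P* = 146/2 = 73
Then substitute into demand:
Q* = 170 - 1 * 73 = 97

97


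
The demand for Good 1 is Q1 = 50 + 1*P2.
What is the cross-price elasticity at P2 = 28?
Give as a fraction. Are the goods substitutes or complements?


dQ1/dP2 = 1
At P2 = 28: Q1 = 50 + 1*28 = 78
Exy = (dQ1/dP2)(P2/Q1) = 1 * 28 / 78 = 14/39
Since Exy > 0, the goods are substitutes.

14/39 (substitutes)


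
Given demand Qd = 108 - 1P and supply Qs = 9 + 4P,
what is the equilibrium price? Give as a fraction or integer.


At equilibrium, Qd = Qs.
108 - 1P = 9 + 4P
108 - 9 = 1P + 4P
99 = 5P
P* = 99/5 = 99/5

99/5


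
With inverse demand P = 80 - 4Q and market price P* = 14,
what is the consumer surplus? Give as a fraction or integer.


Maximum willingness to pay (at Q=0): P_max = 80
Quantity demanded at P* = 14:
Q* = (80 - 14)/4 = 33/2
CS = (1/2) * Q* * (P_max - P*)
CS = (1/2) * 33/2 * (80 - 14)
CS = (1/2) * 33/2 * 66 = 1089/2

1089/2


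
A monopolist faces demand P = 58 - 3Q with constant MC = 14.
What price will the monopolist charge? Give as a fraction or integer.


MR = 58 - 6Q
Set MR = MC: 58 - 6Q = 14
Q* = 22/3
Substitute into demand:
P* = 58 - 3*22/3 = 36

36


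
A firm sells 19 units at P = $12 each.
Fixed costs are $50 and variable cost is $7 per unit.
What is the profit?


Total Revenue = P * Q = 12 * 19 = $228
Total Cost = FC + VC*Q = 50 + 7*19 = $183
Profit = TR - TC = 228 - 183 = $45

$45


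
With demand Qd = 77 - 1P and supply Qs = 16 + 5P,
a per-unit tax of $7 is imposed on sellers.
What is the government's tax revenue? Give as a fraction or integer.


With tax on sellers, new supply: Qs' = 16 + 5(P - 7)
= 5P - 19
New equilibrium quantity:
Q_new = 61
Tax revenue = tax * Q_new = 7 * 61 = 427

427


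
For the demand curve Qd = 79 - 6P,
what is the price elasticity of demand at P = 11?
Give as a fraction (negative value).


dQ/dP = -6
At P = 11: Q = 79 - 6*11 = 13
E = (dQ/dP)(P/Q) = (-6)(11/13) = -66/13

-66/13


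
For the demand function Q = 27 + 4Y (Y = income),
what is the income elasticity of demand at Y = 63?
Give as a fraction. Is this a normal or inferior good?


dQ/dY = 4
At Y = 63: Q = 27 + 4*63 = 279
Ey = (dQ/dY)(Y/Q) = 4 * 63 / 279 = 28/31
Since Ey > 0, this is a normal good.

28/31 (normal good)


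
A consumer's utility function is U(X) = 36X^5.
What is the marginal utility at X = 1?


MU = dU/dX = 36*5*X^(5-1)
MU = 180*X^4
At X = 1:
MU = 180 * 1^4
MU = 180 * 1 = 180

180


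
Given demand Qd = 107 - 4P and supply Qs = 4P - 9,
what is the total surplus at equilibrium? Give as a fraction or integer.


Find equilibrium: 107 - 4P = 4P - 9
107 + 9 = 8P
P* = 116/8 = 29/2
Q* = 4*29/2 - 9 = 49
Inverse demand: P = 107/4 - Q/4, so P_max = 107/4
Inverse supply: P = 9/4 + Q/4, so P_min = 9/4
CS = (1/2) * 49 * (107/4 - 29/2) = 2401/8
PS = (1/2) * 49 * (29/2 - 9/4) = 2401/8
TS = CS + PS = 2401/8 + 2401/8 = 2401/4

2401/4


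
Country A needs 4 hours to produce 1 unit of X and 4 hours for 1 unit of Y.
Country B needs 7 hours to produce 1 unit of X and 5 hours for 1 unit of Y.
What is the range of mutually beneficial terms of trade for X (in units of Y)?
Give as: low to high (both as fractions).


Opportunity cost of X for Country A = hours_X / hours_Y = 4/4 = 1 units of Y
Opportunity cost of X for Country B = hours_X / hours_Y = 7/5 = 7/5 units of Y
Terms of trade must be between the two opportunity costs.
Range: 1 to 7/5

1 to 7/5


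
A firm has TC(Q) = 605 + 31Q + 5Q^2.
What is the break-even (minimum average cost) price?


AC(Q) = 605/Q + 31 + 5Q
To minimize: dAC/dQ = -605/Q^2 + 5 = 0
Q^2 = 605/5 = 121
Q* = 11
Min AC = 605/11 + 31 + 5*11
Min AC = 55 + 31 + 55 = 141

141


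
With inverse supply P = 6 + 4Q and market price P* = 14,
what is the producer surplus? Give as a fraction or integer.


Minimum supply price (at Q=0): P_min = 6
Quantity supplied at P* = 14:
Q* = (14 - 6)/4 = 2
PS = (1/2) * Q* * (P* - P_min)
PS = (1/2) * 2 * (14 - 6)
PS = (1/2) * 2 * 8 = 8

8


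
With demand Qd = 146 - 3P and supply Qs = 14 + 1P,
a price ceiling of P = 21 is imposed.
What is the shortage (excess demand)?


At P = 21:
Qd = 146 - 3*21 = 83
Qs = 14 + 1*21 = 35
Shortage = Qd - Qs = 83 - 35 = 48

48


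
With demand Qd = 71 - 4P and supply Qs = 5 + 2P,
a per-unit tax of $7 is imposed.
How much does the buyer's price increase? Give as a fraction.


With a per-unit tax, the buyer's price increase depends on relative slopes.
Supply slope: d = 2, Demand slope: b = 4
Buyer's price increase = d * tax / (b + d)
= 2 * 7 / (4 + 2)
= 14 / 6 = 7/3

7/3


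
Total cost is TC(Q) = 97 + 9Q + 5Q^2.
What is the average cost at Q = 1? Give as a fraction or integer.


TC(1) = 97 + 9*1 + 5*1^2
TC(1) = 97 + 9 + 5 = 111
AC = TC/Q = 111/1 = 111

111


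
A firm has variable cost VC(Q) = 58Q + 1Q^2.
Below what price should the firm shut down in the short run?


AVC(Q) = VC(Q)/Q = 58 + 1Q
AVC is increasing in Q, so minimum AVC is at Q -> 0+.
Min AVC = 58
The firm should shut down if P < 58.

58


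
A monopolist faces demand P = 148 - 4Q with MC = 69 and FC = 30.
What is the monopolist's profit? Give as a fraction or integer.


MR = MC: 148 - 8Q = 69
Q* = 79/8
P* = 148 - 4*79/8 = 217/2
Profit = (P* - MC)*Q* - FC
= (217/2 - 69)*79/8 - 30
= 79/2*79/8 - 30
= 6241/16 - 30 = 5761/16

5761/16


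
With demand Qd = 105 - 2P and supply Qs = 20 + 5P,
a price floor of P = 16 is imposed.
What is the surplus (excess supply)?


At P = 16:
Qd = 105 - 2*16 = 73
Qs = 20 + 5*16 = 100
Surplus = Qs - Qd = 100 - 73 = 27

27


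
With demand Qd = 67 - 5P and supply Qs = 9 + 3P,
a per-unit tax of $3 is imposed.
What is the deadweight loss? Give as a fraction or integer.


Pre-tax equilibrium quantity: Q* = 123/4
Post-tax equilibrium quantity: Q_tax = 201/8
Reduction in quantity: Q* - Q_tax = 45/8
DWL = (1/2) * tax * (Q* - Q_tax)
DWL = (1/2) * 3 * 45/8 = 135/16

135/16


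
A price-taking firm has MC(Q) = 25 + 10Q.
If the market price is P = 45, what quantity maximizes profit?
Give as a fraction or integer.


In perfect competition, profit is maximized where P = MC.
45 = 25 + 10Q
20 = 10Q
Q* = 20/10 = 2

2


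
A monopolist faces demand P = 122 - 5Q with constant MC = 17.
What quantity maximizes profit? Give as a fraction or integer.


TR = P*Q = (122 - 5Q)Q = 122Q - 5Q^2
MR = dTR/dQ = 122 - 10Q
Set MR = MC:
122 - 10Q = 17
105 = 10Q
Q* = 105/10 = 21/2

21/2


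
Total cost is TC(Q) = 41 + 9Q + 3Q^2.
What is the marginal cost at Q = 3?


MC = dTC/dQ = 9 + 2*3*Q
At Q = 3:
MC = 9 + 6*3
MC = 9 + 18 = 27

27


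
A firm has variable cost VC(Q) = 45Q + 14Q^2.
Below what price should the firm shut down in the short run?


AVC(Q) = VC(Q)/Q = 45 + 14Q
AVC is increasing in Q, so minimum AVC is at Q -> 0+.
Min AVC = 45
The firm should shut down if P < 45.

45


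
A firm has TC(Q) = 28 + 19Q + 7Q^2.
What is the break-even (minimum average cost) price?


AC(Q) = 28/Q + 19 + 7Q
To minimize: dAC/dQ = -28/Q^2 + 7 = 0
Q^2 = 28/7 = 4
Q* = 2
Min AC = 28/2 + 19 + 7*2
Min AC = 14 + 19 + 14 = 47

47


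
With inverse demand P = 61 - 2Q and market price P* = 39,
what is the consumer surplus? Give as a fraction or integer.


Maximum willingness to pay (at Q=0): P_max = 61
Quantity demanded at P* = 39:
Q* = (61 - 39)/2 = 11
CS = (1/2) * Q* * (P_max - P*)
CS = (1/2) * 11 * (61 - 39)
CS = (1/2) * 11 * 22 = 121

121


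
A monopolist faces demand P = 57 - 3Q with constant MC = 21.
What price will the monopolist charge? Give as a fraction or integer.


MR = 57 - 6Q
Set MR = MC: 57 - 6Q = 21
Q* = 6
Substitute into demand:
P* = 57 - 3*6 = 39

39


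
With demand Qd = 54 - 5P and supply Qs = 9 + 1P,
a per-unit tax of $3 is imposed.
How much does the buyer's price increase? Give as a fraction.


With a per-unit tax, the buyer's price increase depends on relative slopes.
Supply slope: d = 1, Demand slope: b = 5
Buyer's price increase = d * tax / (b + d)
= 1 * 3 / (5 + 1)
= 3 / 6 = 1/2

1/2


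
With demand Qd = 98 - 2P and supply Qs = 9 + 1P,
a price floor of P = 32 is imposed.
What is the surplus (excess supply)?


At P = 32:
Qd = 98 - 2*32 = 34
Qs = 9 + 1*32 = 41
Surplus = Qs - Qd = 41 - 34 = 7

7


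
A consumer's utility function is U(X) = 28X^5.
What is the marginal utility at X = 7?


MU = dU/dX = 28*5*X^(5-1)
MU = 140*X^4
At X = 7:
MU = 140 * 7^4
MU = 140 * 2401 = 336140

336140


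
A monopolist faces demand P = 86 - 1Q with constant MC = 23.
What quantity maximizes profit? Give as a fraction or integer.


TR = P*Q = (86 - 1Q)Q = 86Q - 1Q^2
MR = dTR/dQ = 86 - 2Q
Set MR = MC:
86 - 2Q = 23
63 = 2Q
Q* = 63/2 = 63/2

63/2


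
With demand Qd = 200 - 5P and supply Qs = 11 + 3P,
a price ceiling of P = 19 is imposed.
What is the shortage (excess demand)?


At P = 19:
Qd = 200 - 5*19 = 105
Qs = 11 + 3*19 = 68
Shortage = Qd - Qs = 105 - 68 = 37

37


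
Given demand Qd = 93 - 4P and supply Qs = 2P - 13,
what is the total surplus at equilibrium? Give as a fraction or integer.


Find equilibrium: 93 - 4P = 2P - 13
93 + 13 = 6P
P* = 106/6 = 53/3
Q* = 2*53/3 - 13 = 67/3
Inverse demand: P = 93/4 - Q/4, so P_max = 93/4
Inverse supply: P = 13/2 + Q/2, so P_min = 13/2
CS = (1/2) * 67/3 * (93/4 - 53/3) = 4489/72
PS = (1/2) * 67/3 * (53/3 - 13/2) = 4489/36
TS = CS + PS = 4489/72 + 4489/36 = 4489/24

4489/24


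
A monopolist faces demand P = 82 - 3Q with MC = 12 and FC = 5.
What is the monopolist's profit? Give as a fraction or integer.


MR = MC: 82 - 6Q = 12
Q* = 35/3
P* = 82 - 3*35/3 = 47
Profit = (P* - MC)*Q* - FC
= (47 - 12)*35/3 - 5
= 35*35/3 - 5
= 1225/3 - 5 = 1210/3

1210/3


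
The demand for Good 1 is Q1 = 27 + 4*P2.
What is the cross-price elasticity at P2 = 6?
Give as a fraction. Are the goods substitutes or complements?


dQ1/dP2 = 4
At P2 = 6: Q1 = 27 + 4*6 = 51
Exy = (dQ1/dP2)(P2/Q1) = 4 * 6 / 51 = 8/17
Since Exy > 0, the goods are substitutes.

8/17 (substitutes)


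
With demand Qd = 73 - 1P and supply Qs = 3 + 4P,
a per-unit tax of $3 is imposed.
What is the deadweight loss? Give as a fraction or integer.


Pre-tax equilibrium quantity: Q* = 59
Post-tax equilibrium quantity: Q_tax = 283/5
Reduction in quantity: Q* - Q_tax = 12/5
DWL = (1/2) * tax * (Q* - Q_tax)
DWL = (1/2) * 3 * 12/5 = 18/5

18/5


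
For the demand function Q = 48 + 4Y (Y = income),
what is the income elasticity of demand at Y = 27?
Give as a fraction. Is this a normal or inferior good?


dQ/dY = 4
At Y = 27: Q = 48 + 4*27 = 156
Ey = (dQ/dY)(Y/Q) = 4 * 27 / 156 = 9/13
Since Ey > 0, this is a normal good.

9/13 (normal good)


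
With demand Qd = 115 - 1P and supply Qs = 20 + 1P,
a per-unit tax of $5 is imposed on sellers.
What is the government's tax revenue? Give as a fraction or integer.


With tax on sellers, new supply: Qs' = 20 + 1(P - 5)
= 15 + 1P
New equilibrium quantity:
Q_new = 65
Tax revenue = tax * Q_new = 5 * 65 = 325

325


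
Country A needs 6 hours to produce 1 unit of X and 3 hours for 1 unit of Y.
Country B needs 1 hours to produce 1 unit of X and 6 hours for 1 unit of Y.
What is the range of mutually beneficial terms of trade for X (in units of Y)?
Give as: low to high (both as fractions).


Opportunity cost of X for Country A = hours_X / hours_Y = 6/3 = 2 units of Y
Opportunity cost of X for Country B = hours_X / hours_Y = 1/6 = 1/6 units of Y
Terms of trade must be between the two opportunity costs.
Range: 1/6 to 2

1/6 to 2


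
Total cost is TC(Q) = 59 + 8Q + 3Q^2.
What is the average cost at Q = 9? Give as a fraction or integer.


TC(9) = 59 + 8*9 + 3*9^2
TC(9) = 59 + 72 + 243 = 374
AC = TC/Q = 374/9 = 374/9

374/9


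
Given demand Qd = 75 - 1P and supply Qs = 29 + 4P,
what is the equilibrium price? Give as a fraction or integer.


At equilibrium, Qd = Qs.
75 - 1P = 29 + 4P
75 - 29 = 1P + 4P
46 = 5P
P* = 46/5 = 46/5

46/5


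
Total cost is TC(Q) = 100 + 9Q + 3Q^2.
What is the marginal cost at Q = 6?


MC = dTC/dQ = 9 + 2*3*Q
At Q = 6:
MC = 9 + 6*6
MC = 9 + 36 = 45

45


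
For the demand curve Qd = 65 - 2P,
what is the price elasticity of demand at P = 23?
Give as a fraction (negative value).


dQ/dP = -2
At P = 23: Q = 65 - 2*23 = 19
E = (dQ/dP)(P/Q) = (-2)(23/19) = -46/19

-46/19


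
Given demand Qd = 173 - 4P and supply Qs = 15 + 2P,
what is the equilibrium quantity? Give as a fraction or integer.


First find equilibrium price:
173 - 4P = 15 + 2P
P* = 158/6 = 79/3
Then substitute into demand:
Q* = 173 - 4 * 79/3 = 203/3

203/3


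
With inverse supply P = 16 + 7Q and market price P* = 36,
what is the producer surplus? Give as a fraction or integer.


Minimum supply price (at Q=0): P_min = 16
Quantity supplied at P* = 36:
Q* = (36 - 16)/7 = 20/7
PS = (1/2) * Q* * (P* - P_min)
PS = (1/2) * 20/7 * (36 - 16)
PS = (1/2) * 20/7 * 20 = 200/7

200/7


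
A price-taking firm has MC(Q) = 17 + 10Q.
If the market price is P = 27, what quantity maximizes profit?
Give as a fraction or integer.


In perfect competition, profit is maximized where P = MC.
27 = 17 + 10Q
10 = 10Q
Q* = 10/10 = 1

1


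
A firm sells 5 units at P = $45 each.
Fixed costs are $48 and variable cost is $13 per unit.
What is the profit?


Total Revenue = P * Q = 45 * 5 = $225
Total Cost = FC + VC*Q = 48 + 13*5 = $113
Profit = TR - TC = 225 - 113 = $112

$112


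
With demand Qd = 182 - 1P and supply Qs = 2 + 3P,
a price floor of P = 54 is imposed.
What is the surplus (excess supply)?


At P = 54:
Qd = 182 - 1*54 = 128
Qs = 2 + 3*54 = 164
Surplus = Qs - Qd = 164 - 128 = 36

36


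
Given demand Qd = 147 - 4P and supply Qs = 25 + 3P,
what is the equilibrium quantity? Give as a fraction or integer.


First find equilibrium price:
147 - 4P = 25 + 3P
P* = 122/7 = 122/7
Then substitute into demand:
Q* = 147 - 4 * 122/7 = 541/7

541/7


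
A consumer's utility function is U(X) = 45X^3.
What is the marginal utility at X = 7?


MU = dU/dX = 45*3*X^(3-1)
MU = 135*X^2
At X = 7:
MU = 135 * 7^2
MU = 135 * 49 = 6615

6615


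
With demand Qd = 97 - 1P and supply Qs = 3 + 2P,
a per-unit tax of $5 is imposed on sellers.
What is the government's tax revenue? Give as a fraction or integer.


With tax on sellers, new supply: Qs' = 3 + 2(P - 5)
= 2P - 7
New equilibrium quantity:
Q_new = 187/3
Tax revenue = tax * Q_new = 5 * 187/3 = 935/3

935/3


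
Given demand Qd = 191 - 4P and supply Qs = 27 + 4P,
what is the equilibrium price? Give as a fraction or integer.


At equilibrium, Qd = Qs.
191 - 4P = 27 + 4P
191 - 27 = 4P + 4P
164 = 8P
P* = 164/8 = 41/2

41/2


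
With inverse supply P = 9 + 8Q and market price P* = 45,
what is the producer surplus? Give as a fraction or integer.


Minimum supply price (at Q=0): P_min = 9
Quantity supplied at P* = 45:
Q* = (45 - 9)/8 = 9/2
PS = (1/2) * Q* * (P* - P_min)
PS = (1/2) * 9/2 * (45 - 9)
PS = (1/2) * 9/2 * 36 = 81

81


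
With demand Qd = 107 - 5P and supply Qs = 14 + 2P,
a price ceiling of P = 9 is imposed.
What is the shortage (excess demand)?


At P = 9:
Qd = 107 - 5*9 = 62
Qs = 14 + 2*9 = 32
Shortage = Qd - Qs = 62 - 32 = 30

30


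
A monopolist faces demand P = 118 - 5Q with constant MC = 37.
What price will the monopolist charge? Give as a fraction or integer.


MR = 118 - 10Q
Set MR = MC: 118 - 10Q = 37
Q* = 81/10
Substitute into demand:
P* = 118 - 5*81/10 = 155/2

155/2


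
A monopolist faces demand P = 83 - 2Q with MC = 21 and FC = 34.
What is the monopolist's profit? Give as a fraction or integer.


MR = MC: 83 - 4Q = 21
Q* = 31/2
P* = 83 - 2*31/2 = 52
Profit = (P* - MC)*Q* - FC
= (52 - 21)*31/2 - 34
= 31*31/2 - 34
= 961/2 - 34 = 893/2

893/2


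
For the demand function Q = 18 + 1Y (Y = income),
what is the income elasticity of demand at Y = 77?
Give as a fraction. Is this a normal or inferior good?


dQ/dY = 1
At Y = 77: Q = 18 + 1*77 = 95
Ey = (dQ/dY)(Y/Q) = 1 * 77 / 95 = 77/95
Since Ey > 0, this is a normal good.

77/95 (normal good)


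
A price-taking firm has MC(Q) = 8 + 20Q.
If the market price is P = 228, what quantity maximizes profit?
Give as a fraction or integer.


In perfect competition, profit is maximized where P = MC.
228 = 8 + 20Q
220 = 20Q
Q* = 220/20 = 11

11


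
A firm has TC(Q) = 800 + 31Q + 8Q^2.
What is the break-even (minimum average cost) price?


AC(Q) = 800/Q + 31 + 8Q
To minimize: dAC/dQ = -800/Q^2 + 8 = 0
Q^2 = 800/8 = 100
Q* = 10
Min AC = 800/10 + 31 + 8*10
Min AC = 80 + 31 + 80 = 191

191


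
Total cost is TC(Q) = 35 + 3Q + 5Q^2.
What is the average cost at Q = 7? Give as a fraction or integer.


TC(7) = 35 + 3*7 + 5*7^2
TC(7) = 35 + 21 + 245 = 301
AC = TC/Q = 301/7 = 43

43


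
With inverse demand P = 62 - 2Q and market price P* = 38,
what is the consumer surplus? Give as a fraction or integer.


Maximum willingness to pay (at Q=0): P_max = 62
Quantity demanded at P* = 38:
Q* = (62 - 38)/2 = 12
CS = (1/2) * Q* * (P_max - P*)
CS = (1/2) * 12 * (62 - 38)
CS = (1/2) * 12 * 24 = 144

144


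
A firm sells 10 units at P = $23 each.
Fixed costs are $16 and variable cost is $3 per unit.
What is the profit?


Total Revenue = P * Q = 23 * 10 = $230
Total Cost = FC + VC*Q = 16 + 3*10 = $46
Profit = TR - TC = 230 - 46 = $184

$184


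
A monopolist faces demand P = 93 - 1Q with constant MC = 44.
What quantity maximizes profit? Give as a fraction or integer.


TR = P*Q = (93 - 1Q)Q = 93Q - 1Q^2
MR = dTR/dQ = 93 - 2Q
Set MR = MC:
93 - 2Q = 44
49 = 2Q
Q* = 49/2 = 49/2

49/2


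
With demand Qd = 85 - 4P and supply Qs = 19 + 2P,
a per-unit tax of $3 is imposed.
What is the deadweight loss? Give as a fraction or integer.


Pre-tax equilibrium quantity: Q* = 41
Post-tax equilibrium quantity: Q_tax = 37
Reduction in quantity: Q* - Q_tax = 4
DWL = (1/2) * tax * (Q* - Q_tax)
DWL = (1/2) * 3 * 4 = 6

6


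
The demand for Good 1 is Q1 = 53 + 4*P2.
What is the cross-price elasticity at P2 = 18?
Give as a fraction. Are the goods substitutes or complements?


dQ1/dP2 = 4
At P2 = 18: Q1 = 53 + 4*18 = 125
Exy = (dQ1/dP2)(P2/Q1) = 4 * 18 / 125 = 72/125
Since Exy > 0, the goods are substitutes.

72/125 (substitutes)


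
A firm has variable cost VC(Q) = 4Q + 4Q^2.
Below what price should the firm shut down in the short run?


AVC(Q) = VC(Q)/Q = 4 + 4Q
AVC is increasing in Q, so minimum AVC is at Q -> 0+.
Min AVC = 4
The firm should shut down if P < 4.

4


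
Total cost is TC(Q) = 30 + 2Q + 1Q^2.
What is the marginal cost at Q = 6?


MC = dTC/dQ = 2 + 2*1*Q
At Q = 6:
MC = 2 + 2*6
MC = 2 + 12 = 14

14


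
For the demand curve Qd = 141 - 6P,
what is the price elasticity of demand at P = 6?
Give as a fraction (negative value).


dQ/dP = -6
At P = 6: Q = 141 - 6*6 = 105
E = (dQ/dP)(P/Q) = (-6)(6/105) = -12/35

-12/35


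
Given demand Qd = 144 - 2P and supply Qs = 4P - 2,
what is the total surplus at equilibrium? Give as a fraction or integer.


Find equilibrium: 144 - 2P = 4P - 2
144 + 2 = 6P
P* = 146/6 = 73/3
Q* = 4*73/3 - 2 = 286/3
Inverse demand: P = 72 - Q/2, so P_max = 72
Inverse supply: P = 1/2 + Q/4, so P_min = 1/2
CS = (1/2) * 286/3 * (72 - 73/3) = 20449/9
PS = (1/2) * 286/3 * (73/3 - 1/2) = 20449/18
TS = CS + PS = 20449/9 + 20449/18 = 20449/6

20449/6


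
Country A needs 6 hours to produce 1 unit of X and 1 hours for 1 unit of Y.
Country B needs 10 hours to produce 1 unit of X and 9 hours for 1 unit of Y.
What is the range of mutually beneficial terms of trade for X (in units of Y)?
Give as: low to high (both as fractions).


Opportunity cost of X for Country A = hours_X / hours_Y = 6/1 = 6 units of Y
Opportunity cost of X for Country B = hours_X / hours_Y = 10/9 = 10/9 units of Y
Terms of trade must be between the two opportunity costs.
Range: 10/9 to 6

10/9 to 6


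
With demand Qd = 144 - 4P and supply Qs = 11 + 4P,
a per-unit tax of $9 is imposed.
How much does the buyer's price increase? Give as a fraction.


With a per-unit tax, the buyer's price increase depends on relative slopes.
Supply slope: d = 4, Demand slope: b = 4
Buyer's price increase = d * tax / (b + d)
= 4 * 9 / (4 + 4)
= 36 / 8 = 9/2

9/2


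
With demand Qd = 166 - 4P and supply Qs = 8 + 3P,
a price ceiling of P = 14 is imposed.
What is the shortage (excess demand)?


At P = 14:
Qd = 166 - 4*14 = 110
Qs = 8 + 3*14 = 50
Shortage = Qd - Qs = 110 - 50 = 60

60


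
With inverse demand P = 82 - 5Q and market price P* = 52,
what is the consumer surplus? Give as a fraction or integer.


Maximum willingness to pay (at Q=0): P_max = 82
Quantity demanded at P* = 52:
Q* = (82 - 52)/5 = 6
CS = (1/2) * Q* * (P_max - P*)
CS = (1/2) * 6 * (82 - 52)
CS = (1/2) * 6 * 30 = 90

90


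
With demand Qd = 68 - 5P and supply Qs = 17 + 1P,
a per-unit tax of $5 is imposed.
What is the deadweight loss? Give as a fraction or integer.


Pre-tax equilibrium quantity: Q* = 51/2
Post-tax equilibrium quantity: Q_tax = 64/3
Reduction in quantity: Q* - Q_tax = 25/6
DWL = (1/2) * tax * (Q* - Q_tax)
DWL = (1/2) * 5 * 25/6 = 125/12

125/12


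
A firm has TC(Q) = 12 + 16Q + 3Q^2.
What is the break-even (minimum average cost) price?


AC(Q) = 12/Q + 16 + 3Q
To minimize: dAC/dQ = -12/Q^2 + 3 = 0
Q^2 = 12/3 = 4
Q* = 2
Min AC = 12/2 + 16 + 3*2
Min AC = 6 + 16 + 6 = 28

28


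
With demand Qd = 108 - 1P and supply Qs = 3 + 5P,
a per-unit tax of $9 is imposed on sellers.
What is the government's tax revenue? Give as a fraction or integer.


With tax on sellers, new supply: Qs' = 3 + 5(P - 9)
= 5P - 42
New equilibrium quantity:
Q_new = 83
Tax revenue = tax * Q_new = 9 * 83 = 747

747


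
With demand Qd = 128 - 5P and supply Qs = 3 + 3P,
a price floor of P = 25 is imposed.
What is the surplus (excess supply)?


At P = 25:
Qd = 128 - 5*25 = 3
Qs = 3 + 3*25 = 78
Surplus = Qs - Qd = 78 - 3 = 75

75


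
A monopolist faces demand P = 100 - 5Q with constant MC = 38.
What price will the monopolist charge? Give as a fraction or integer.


MR = 100 - 10Q
Set MR = MC: 100 - 10Q = 38
Q* = 31/5
Substitute into demand:
P* = 100 - 5*31/5 = 69

69


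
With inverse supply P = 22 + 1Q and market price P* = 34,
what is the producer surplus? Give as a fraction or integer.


Minimum supply price (at Q=0): P_min = 22
Quantity supplied at P* = 34:
Q* = (34 - 22)/1 = 12
PS = (1/2) * Q* * (P* - P_min)
PS = (1/2) * 12 * (34 - 22)
PS = (1/2) * 12 * 12 = 72

72


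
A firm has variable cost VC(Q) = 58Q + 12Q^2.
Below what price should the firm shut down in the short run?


AVC(Q) = VC(Q)/Q = 58 + 12Q
AVC is increasing in Q, so minimum AVC is at Q -> 0+.
Min AVC = 58
The firm should shut down if P < 58.

58


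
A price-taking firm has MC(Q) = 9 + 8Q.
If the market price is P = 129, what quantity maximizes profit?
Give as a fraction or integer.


In perfect competition, profit is maximized where P = MC.
129 = 9 + 8Q
120 = 8Q
Q* = 120/8 = 15

15


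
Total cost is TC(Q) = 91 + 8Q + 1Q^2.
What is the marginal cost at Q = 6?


MC = dTC/dQ = 8 + 2*1*Q
At Q = 6:
MC = 8 + 2*6
MC = 8 + 12 = 20

20


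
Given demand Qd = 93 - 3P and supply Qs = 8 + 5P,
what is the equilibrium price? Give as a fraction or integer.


At equilibrium, Qd = Qs.
93 - 3P = 8 + 5P
93 - 8 = 3P + 5P
85 = 8P
P* = 85/8 = 85/8

85/8


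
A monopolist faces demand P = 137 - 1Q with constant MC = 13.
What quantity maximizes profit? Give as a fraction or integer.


TR = P*Q = (137 - 1Q)Q = 137Q - 1Q^2
MR = dTR/dQ = 137 - 2Q
Set MR = MC:
137 - 2Q = 13
124 = 2Q
Q* = 124/2 = 62

62


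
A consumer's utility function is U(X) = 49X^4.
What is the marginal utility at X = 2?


MU = dU/dX = 49*4*X^(4-1)
MU = 196*X^3
At X = 2:
MU = 196 * 2^3
MU = 196 * 8 = 1568

1568


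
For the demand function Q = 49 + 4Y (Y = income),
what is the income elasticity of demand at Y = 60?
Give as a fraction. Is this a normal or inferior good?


dQ/dY = 4
At Y = 60: Q = 49 + 4*60 = 289
Ey = (dQ/dY)(Y/Q) = 4 * 60 / 289 = 240/289
Since Ey > 0, this is a normal good.

240/289 (normal good)


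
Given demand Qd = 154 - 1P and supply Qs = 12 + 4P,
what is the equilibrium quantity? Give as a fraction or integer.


First find equilibrium price:
154 - 1P = 12 + 4P
P* = 142/5 = 142/5
Then substitute into demand:
Q* = 154 - 1 * 142/5 = 628/5

628/5


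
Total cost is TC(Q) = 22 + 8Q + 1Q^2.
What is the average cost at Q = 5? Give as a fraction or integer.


TC(5) = 22 + 8*5 + 1*5^2
TC(5) = 22 + 40 + 25 = 87
AC = TC/Q = 87/5 = 87/5

87/5


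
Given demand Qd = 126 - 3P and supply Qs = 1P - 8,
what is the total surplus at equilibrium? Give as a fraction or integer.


Find equilibrium: 126 - 3P = 1P - 8
126 + 8 = 4P
P* = 134/4 = 67/2
Q* = 1*67/2 - 8 = 51/2
Inverse demand: P = 42 - Q/3, so P_max = 42
Inverse supply: P = 8 + Q/1, so P_min = 8
CS = (1/2) * 51/2 * (42 - 67/2) = 867/8
PS = (1/2) * 51/2 * (67/2 - 8) = 2601/8
TS = CS + PS = 867/8 + 2601/8 = 867/2

867/2


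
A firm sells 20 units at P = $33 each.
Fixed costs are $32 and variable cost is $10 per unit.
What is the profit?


Total Revenue = P * Q = 33 * 20 = $660
Total Cost = FC + VC*Q = 32 + 10*20 = $232
Profit = TR - TC = 660 - 232 = $428

$428


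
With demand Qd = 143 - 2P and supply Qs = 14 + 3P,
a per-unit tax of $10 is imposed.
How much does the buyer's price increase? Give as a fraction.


With a per-unit tax, the buyer's price increase depends on relative slopes.
Supply slope: d = 3, Demand slope: b = 2
Buyer's price increase = d * tax / (b + d)
= 3 * 10 / (2 + 3)
= 30 / 5 = 6

6


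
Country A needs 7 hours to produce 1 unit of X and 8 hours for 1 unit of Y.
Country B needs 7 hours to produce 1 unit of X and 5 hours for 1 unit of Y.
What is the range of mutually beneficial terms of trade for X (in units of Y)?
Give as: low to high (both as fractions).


Opportunity cost of X for Country A = hours_X / hours_Y = 7/8 = 7/8 units of Y
Opportunity cost of X for Country B = hours_X / hours_Y = 7/5 = 7/5 units of Y
Terms of trade must be between the two opportunity costs.
Range: 7/8 to 7/5

7/8 to 7/5


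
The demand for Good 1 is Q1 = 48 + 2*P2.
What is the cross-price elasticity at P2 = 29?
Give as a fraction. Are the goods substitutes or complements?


dQ1/dP2 = 2
At P2 = 29: Q1 = 48 + 2*29 = 106
Exy = (dQ1/dP2)(P2/Q1) = 2 * 29 / 106 = 29/53
Since Exy > 0, the goods are substitutes.

29/53 (substitutes)


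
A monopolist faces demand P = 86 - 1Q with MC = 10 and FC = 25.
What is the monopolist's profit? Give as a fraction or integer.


MR = MC: 86 - 2Q = 10
Q* = 38
P* = 86 - 1*38 = 48
Profit = (P* - MC)*Q* - FC
= (48 - 10)*38 - 25
= 38*38 - 25
= 1444 - 25 = 1419

1419


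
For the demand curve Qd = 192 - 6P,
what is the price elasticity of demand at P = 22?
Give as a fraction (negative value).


dQ/dP = -6
At P = 22: Q = 192 - 6*22 = 60
E = (dQ/dP)(P/Q) = (-6)(22/60) = -11/5

-11/5


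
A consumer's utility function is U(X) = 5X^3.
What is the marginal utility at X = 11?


MU = dU/dX = 5*3*X^(3-1)
MU = 15*X^2
At X = 11:
MU = 15 * 11^2
MU = 15 * 121 = 1815

1815


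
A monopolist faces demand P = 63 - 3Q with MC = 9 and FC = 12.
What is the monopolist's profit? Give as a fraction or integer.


MR = MC: 63 - 6Q = 9
Q* = 9
P* = 63 - 3*9 = 36
Profit = (P* - MC)*Q* - FC
= (36 - 9)*9 - 12
= 27*9 - 12
= 243 - 12 = 231

231


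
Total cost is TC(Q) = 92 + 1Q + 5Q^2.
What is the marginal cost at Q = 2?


MC = dTC/dQ = 1 + 2*5*Q
At Q = 2:
MC = 1 + 10*2
MC = 1 + 20 = 21

21


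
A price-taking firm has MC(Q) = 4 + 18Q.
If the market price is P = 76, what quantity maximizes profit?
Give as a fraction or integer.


In perfect competition, profit is maximized where P = MC.
76 = 4 + 18Q
72 = 18Q
Q* = 72/18 = 4

4


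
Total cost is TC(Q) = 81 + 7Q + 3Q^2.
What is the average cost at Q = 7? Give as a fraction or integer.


TC(7) = 81 + 7*7 + 3*7^2
TC(7) = 81 + 49 + 147 = 277
AC = TC/Q = 277/7 = 277/7

277/7


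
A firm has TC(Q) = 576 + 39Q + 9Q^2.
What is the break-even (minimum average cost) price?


AC(Q) = 576/Q + 39 + 9Q
To minimize: dAC/dQ = -576/Q^2 + 9 = 0
Q^2 = 576/9 = 64
Q* = 8
Min AC = 576/8 + 39 + 9*8
Min AC = 72 + 39 + 72 = 183

183


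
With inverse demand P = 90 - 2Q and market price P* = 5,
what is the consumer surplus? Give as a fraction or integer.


Maximum willingness to pay (at Q=0): P_max = 90
Quantity demanded at P* = 5:
Q* = (90 - 5)/2 = 85/2
CS = (1/2) * Q* * (P_max - P*)
CS = (1/2) * 85/2 * (90 - 5)
CS = (1/2) * 85/2 * 85 = 7225/4

7225/4


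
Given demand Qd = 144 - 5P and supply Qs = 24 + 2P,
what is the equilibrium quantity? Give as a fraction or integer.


First find equilibrium price:
144 - 5P = 24 + 2P
P* = 120/7 = 120/7
Then substitute into demand:
Q* = 144 - 5 * 120/7 = 408/7

408/7


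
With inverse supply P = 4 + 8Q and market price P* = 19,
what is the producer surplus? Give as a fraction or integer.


Minimum supply price (at Q=0): P_min = 4
Quantity supplied at P* = 19:
Q* = (19 - 4)/8 = 15/8
PS = (1/2) * Q* * (P* - P_min)
PS = (1/2) * 15/8 * (19 - 4)
PS = (1/2) * 15/8 * 15 = 225/16

225/16


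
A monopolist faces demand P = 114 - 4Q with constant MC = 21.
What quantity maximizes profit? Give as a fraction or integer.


TR = P*Q = (114 - 4Q)Q = 114Q - 4Q^2
MR = dTR/dQ = 114 - 8Q
Set MR = MC:
114 - 8Q = 21
93 = 8Q
Q* = 93/8 = 93/8

93/8


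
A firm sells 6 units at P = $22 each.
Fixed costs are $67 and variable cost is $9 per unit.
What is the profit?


Total Revenue = P * Q = 22 * 6 = $132
Total Cost = FC + VC*Q = 67 + 9*6 = $121
Profit = TR - TC = 132 - 121 = $11

$11


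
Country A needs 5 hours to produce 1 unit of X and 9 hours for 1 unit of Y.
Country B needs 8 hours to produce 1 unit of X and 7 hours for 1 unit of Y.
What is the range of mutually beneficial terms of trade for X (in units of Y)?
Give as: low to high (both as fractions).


Opportunity cost of X for Country A = hours_X / hours_Y = 5/9 = 5/9 units of Y
Opportunity cost of X for Country B = hours_X / hours_Y = 8/7 = 8/7 units of Y
Terms of trade must be between the two opportunity costs.
Range: 5/9 to 8/7

5/9 to 8/7


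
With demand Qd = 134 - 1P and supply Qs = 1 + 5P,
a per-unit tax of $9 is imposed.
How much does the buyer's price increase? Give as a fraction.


With a per-unit tax, the buyer's price increase depends on relative slopes.
Supply slope: d = 5, Demand slope: b = 1
Buyer's price increase = d * tax / (b + d)
= 5 * 9 / (1 + 5)
= 45 / 6 = 15/2

15/2


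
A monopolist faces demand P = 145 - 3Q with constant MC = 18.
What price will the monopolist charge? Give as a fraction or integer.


MR = 145 - 6Q
Set MR = MC: 145 - 6Q = 18
Q* = 127/6
Substitute into demand:
P* = 145 - 3*127/6 = 163/2

163/2


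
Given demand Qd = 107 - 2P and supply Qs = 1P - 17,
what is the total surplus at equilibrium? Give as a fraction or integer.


Find equilibrium: 107 - 2P = 1P - 17
107 + 17 = 3P
P* = 124/3 = 124/3
Q* = 1*124/3 - 17 = 73/3
Inverse demand: P = 107/2 - Q/2, so P_max = 107/2
Inverse supply: P = 17 + Q/1, so P_min = 17
CS = (1/2) * 73/3 * (107/2 - 124/3) = 5329/36
PS = (1/2) * 73/3 * (124/3 - 17) = 5329/18
TS = CS + PS = 5329/36 + 5329/18 = 5329/12

5329/12


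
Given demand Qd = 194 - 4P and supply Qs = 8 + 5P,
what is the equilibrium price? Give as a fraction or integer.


At equilibrium, Qd = Qs.
194 - 4P = 8 + 5P
194 - 8 = 4P + 5P
186 = 9P
P* = 186/9 = 62/3

62/3


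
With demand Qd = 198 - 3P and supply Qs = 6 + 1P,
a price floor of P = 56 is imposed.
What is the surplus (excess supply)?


At P = 56:
Qd = 198 - 3*56 = 30
Qs = 6 + 1*56 = 62
Surplus = Qs - Qd = 62 - 30 = 32

32


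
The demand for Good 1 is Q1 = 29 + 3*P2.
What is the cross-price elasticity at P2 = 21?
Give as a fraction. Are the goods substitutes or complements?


dQ1/dP2 = 3
At P2 = 21: Q1 = 29 + 3*21 = 92
Exy = (dQ1/dP2)(P2/Q1) = 3 * 21 / 92 = 63/92
Since Exy > 0, the goods are substitutes.

63/92 (substitutes)


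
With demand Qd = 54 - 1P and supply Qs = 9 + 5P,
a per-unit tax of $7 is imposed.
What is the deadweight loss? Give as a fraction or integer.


Pre-tax equilibrium quantity: Q* = 93/2
Post-tax equilibrium quantity: Q_tax = 122/3
Reduction in quantity: Q* - Q_tax = 35/6
DWL = (1/2) * tax * (Q* - Q_tax)
DWL = (1/2) * 7 * 35/6 = 245/12

245/12
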